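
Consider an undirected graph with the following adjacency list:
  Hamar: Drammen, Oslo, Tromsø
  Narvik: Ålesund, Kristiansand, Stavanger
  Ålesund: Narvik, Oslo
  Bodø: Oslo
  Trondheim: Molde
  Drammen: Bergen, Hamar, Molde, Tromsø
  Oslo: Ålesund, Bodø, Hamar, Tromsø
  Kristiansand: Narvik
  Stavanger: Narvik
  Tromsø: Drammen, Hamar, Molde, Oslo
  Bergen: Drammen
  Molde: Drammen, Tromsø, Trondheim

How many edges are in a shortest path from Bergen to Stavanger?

6

Distance 0: Bergen.
Distance 1: Drammen.
Distance 2: Hamar, Molde, Tromsø.
Distance 3: Oslo, Trondheim.
Distance 4: Ålesund, Bodø.
Distance 5: Narvik.
Distance 6: Kristiansand, Stavanger — contains Stavanger.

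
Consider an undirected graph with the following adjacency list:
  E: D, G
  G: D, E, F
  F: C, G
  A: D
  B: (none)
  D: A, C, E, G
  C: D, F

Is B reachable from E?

No

Explore from E.
Distance 1: reach D, G.
Distance 2: reach A, C, F.
The search is exhausted without reaching B; it lies in a different component.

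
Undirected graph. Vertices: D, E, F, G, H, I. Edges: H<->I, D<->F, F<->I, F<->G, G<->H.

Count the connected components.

From D: component {D, F, G, H, I}.
From E: component {E}.
That's 2 components.

2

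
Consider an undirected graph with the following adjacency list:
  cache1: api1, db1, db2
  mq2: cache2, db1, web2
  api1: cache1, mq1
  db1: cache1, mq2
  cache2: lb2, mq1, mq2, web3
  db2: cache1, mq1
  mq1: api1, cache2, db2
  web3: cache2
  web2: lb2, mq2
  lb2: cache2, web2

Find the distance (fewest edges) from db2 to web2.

4

Distance 0: db2.
Distance 1: cache1, mq1.
Distance 2: api1, cache2, db1.
Distance 3: lb2, mq2, web3.
Distance 4: web2 — contains web2.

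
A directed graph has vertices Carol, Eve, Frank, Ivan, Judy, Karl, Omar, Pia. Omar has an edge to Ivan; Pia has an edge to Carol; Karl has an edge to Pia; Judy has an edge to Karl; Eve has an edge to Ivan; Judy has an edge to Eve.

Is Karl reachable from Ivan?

Ivan has no outgoing edges, so nothing is reachable from it.

No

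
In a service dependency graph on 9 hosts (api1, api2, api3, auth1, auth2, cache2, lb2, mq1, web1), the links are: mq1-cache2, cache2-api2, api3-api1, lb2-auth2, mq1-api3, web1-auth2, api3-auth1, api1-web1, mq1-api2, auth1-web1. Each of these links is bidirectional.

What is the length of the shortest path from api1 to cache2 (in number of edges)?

3

Distance 0: api1.
Distance 1: api3, web1.
Distance 2: auth1, auth2, mq1.
Distance 3: api2, cache2, lb2 — contains cache2.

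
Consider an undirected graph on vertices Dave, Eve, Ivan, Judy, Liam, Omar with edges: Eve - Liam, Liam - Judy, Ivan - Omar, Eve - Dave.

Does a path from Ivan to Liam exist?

No

Explore from Ivan.
Distance 1: reach Omar.
The search is exhausted without reaching Liam; it lies in a different component.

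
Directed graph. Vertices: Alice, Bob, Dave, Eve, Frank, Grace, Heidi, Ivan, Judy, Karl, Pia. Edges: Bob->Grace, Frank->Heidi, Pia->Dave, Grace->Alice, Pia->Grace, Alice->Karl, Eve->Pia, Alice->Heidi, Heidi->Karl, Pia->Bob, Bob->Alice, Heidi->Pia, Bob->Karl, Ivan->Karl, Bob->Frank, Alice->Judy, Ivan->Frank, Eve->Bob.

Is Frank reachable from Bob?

Yes

Explore from Bob.
Distance 1: reach Alice, Frank, Grace, Karl.
Found Frank.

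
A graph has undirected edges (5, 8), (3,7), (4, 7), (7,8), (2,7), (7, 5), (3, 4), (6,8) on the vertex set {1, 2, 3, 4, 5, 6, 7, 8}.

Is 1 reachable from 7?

Explore from 7.
Distance 1: reach 2, 3, 4, 5, 8.
Distance 2: reach 6.
The search is exhausted without reaching 1; it lies in a different component.

No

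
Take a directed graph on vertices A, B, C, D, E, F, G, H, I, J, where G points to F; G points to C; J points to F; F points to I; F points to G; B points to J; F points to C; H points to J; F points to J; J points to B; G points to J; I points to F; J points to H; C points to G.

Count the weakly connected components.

From A: component {A}.
From B: component {B, C, F, G, H, I, J}.
From D: component {D}.
From E: component {E}.
That's 4 components.

4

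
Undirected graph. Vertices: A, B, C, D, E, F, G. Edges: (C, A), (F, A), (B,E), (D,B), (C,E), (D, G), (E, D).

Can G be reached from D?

Yes

Explore from D.
Distance 1: reach B, E, G.
Found G.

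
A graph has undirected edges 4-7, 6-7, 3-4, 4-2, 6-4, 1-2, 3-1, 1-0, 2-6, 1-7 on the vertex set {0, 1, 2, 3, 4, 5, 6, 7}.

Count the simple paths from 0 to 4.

0–1–2–4
0–1–2–6–4
0–1–2–6–7–4
0–1–3–4
0–1–7–4
0–1–7–6–2–4
0–1–7–6–4

7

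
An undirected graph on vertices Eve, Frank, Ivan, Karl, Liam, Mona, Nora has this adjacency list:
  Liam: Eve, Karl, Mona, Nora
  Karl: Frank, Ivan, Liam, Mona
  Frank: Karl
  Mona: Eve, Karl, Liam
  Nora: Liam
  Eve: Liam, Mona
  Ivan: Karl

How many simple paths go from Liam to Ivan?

3

Liam–Eve–Mona–Karl–Ivan
Liam–Karl–Ivan
Liam–Mona–Karl–Ivan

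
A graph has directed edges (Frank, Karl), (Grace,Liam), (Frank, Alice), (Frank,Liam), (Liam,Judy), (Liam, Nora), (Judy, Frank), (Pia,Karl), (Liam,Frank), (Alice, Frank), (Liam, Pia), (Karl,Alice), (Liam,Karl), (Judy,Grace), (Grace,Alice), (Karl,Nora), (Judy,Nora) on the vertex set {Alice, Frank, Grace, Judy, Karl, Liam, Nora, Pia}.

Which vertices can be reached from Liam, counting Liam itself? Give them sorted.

Start at Liam.
Its neighbours: Frank, Judy, Karl, Nora, Pia.
Then their neighbours: Alice, Grace.
Every vertex is now reached.

Alice, Frank, Grace, Judy, Karl, Liam, Nora, Pia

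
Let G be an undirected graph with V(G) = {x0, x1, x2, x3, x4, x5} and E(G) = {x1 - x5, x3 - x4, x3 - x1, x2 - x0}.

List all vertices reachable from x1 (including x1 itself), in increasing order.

x1, x3, x4, x5

Start at x1.
Its neighbours: x3, x5.
Then their neighbours: x4.
Nothing further is reachable.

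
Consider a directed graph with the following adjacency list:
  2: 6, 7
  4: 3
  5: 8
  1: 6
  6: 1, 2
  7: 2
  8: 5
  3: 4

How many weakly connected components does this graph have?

3

From 1: component {1, 2, 6, 7}.
From 3: component {3, 4}.
From 5: component {5, 8}.
That's 3 components.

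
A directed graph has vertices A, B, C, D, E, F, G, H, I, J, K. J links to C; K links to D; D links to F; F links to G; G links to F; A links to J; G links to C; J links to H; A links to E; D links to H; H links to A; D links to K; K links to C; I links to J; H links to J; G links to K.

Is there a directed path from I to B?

No

Explore from I.
Distance 1: reach J.
Distance 2: reach C, H.
Distance 3: reach A.
Distance 4: reach E.
The search from I is exhausted; no directed path reaches B.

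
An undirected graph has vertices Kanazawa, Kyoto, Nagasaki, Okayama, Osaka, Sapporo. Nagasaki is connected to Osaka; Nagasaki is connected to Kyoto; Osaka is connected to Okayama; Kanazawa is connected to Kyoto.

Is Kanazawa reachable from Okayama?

Explore from Okayama.
Distance 1: reach Osaka.
Distance 2: reach Nagasaki.
Distance 3: reach Kyoto.
Distance 4: reach Kanazawa.
Found Kanazawa.

Yes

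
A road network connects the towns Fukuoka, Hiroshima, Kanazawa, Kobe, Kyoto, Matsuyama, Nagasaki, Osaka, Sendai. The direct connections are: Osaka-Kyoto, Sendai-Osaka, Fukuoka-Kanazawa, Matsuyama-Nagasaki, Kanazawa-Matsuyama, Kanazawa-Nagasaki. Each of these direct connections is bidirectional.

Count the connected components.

From Fukuoka: component {Fukuoka, Kanazawa, Matsuyama, Nagasaki}.
From Hiroshima: component {Hiroshima}.
From Kobe: component {Kobe}.
From Kyoto: component {Kyoto, Osaka, Sendai}.
That's 4 components.

4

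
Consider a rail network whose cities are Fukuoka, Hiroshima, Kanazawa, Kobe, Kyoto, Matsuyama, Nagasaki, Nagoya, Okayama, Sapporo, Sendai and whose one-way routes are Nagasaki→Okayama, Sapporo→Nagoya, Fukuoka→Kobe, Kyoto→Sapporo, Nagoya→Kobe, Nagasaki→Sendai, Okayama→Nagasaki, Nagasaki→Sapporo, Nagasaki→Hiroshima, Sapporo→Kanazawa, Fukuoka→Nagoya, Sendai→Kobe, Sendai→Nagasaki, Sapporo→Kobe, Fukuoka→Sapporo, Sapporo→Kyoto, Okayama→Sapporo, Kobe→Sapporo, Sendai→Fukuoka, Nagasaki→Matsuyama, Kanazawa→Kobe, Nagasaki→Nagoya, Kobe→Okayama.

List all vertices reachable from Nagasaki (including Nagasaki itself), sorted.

Fukuoka, Hiroshima, Kanazawa, Kobe, Kyoto, Matsuyama, Nagasaki, Nagoya, Okayama, Sapporo, Sendai

Start at Nagasaki.
Its neighbours: Hiroshima, Matsuyama, Nagoya, Okayama, Sapporo, Sendai.
Then their neighbours: Fukuoka, Kanazawa, Kobe, Kyoto.
Every vertex is now reached.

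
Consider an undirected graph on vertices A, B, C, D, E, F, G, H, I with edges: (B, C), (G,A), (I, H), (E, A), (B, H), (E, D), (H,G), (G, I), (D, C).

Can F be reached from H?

No

Explore from H.
Distance 1: reach B, G, I.
Distance 2: reach A, C.
Distance 3: reach D, E.
The search is exhausted without reaching F; it lies in a different component.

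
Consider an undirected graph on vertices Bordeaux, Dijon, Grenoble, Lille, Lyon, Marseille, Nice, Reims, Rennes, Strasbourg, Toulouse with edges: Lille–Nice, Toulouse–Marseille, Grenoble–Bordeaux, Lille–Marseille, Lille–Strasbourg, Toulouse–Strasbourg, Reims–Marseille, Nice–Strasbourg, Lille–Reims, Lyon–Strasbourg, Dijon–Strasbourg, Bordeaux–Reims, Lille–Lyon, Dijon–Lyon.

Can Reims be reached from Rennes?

No

Rennes has no edges, so nothing is reachable from it.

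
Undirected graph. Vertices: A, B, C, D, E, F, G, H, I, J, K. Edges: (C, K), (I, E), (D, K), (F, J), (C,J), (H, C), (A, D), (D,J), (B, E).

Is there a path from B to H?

No

Explore from B.
Distance 1: reach E.
Distance 2: reach I.
The search is exhausted without reaching H; it lies in a different component.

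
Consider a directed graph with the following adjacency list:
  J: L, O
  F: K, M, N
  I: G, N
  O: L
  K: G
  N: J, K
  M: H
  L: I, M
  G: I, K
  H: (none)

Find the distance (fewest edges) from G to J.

Distance 0: G.
Distance 1: I, K.
Distance 2: N.
Distance 3: J — contains J.

3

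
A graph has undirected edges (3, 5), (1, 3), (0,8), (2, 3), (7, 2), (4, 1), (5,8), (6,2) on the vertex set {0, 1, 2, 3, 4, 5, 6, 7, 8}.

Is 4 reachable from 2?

Yes

Explore from 2.
Distance 1: reach 3, 6, 7.
Distance 2: reach 1, 5.
Distance 3: reach 4, 8.
Found 4.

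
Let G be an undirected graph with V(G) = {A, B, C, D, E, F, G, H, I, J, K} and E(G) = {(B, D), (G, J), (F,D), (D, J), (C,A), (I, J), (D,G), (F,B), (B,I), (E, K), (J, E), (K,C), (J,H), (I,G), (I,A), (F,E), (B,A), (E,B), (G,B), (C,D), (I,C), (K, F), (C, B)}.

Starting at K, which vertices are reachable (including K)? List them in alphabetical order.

A, B, C, D, E, F, G, H, I, J, K

Start at K.
Its neighbours: C, E, F.
Then their neighbours: A, B, D, I, J.
Then next layer: G, H.
Every vertex is now reached.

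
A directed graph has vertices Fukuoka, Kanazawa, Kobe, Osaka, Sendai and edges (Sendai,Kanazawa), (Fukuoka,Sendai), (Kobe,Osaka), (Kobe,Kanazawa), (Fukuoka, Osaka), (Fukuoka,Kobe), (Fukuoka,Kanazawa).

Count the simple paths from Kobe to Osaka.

1

Kobe→Osaka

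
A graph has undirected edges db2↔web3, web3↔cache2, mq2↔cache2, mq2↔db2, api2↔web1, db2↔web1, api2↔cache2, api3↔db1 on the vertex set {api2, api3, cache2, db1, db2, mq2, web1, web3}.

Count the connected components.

2

From api2: component {api2, cache2, db2, mq2, web1, web3}.
From api3: component {api3, db1}.
That's 2 components.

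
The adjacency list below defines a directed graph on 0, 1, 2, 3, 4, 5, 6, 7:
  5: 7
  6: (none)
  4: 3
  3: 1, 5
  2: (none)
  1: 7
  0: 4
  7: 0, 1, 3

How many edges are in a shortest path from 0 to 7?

Distance 0: 0.
Distance 1: 4.
Distance 2: 3.
Distance 3: 1, 5.
Distance 4: 7 — contains 7.

4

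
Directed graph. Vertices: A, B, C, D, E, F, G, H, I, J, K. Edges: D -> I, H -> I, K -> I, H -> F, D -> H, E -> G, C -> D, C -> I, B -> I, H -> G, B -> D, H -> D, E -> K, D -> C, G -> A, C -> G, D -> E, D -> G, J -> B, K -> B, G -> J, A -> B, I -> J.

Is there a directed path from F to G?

No

F has no outgoing edges, so nothing is reachable from it.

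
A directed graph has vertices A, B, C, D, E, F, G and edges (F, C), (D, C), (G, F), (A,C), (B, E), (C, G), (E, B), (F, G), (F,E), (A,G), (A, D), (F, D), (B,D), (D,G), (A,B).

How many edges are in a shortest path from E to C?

3

Distance 0: E.
Distance 1: B.
Distance 2: D.
Distance 3: C, G — contains C.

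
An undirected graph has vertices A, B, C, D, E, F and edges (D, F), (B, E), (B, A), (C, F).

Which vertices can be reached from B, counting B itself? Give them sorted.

Start at B.
Its neighbours: A, E.
Nothing further is reachable.

A, B, E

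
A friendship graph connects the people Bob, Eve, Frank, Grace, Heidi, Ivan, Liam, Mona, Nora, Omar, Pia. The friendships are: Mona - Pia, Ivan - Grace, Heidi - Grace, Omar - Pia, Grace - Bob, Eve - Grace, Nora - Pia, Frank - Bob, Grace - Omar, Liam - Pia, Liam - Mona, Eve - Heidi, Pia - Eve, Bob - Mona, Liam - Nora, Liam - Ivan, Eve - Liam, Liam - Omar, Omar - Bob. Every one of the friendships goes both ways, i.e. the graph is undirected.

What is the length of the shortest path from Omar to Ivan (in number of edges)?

Distance 0: Omar.
Distance 1: Bob, Grace, Liam, Pia.
Distance 2: Eve, Frank, Heidi, Ivan, Mona, Nora — contains Ivan.

2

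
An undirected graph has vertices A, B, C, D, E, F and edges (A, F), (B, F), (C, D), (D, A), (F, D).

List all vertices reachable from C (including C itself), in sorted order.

Start at C.
Its neighbours: D.
Then their neighbours: A, F.
Then next layer: B.
Nothing further is reachable.

A, B, C, D, F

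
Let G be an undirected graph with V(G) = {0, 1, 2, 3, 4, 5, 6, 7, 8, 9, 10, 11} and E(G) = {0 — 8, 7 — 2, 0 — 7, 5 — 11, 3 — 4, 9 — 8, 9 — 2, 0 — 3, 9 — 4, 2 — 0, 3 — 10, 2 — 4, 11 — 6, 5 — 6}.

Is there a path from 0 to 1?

No

Explore from 0.
Distance 1: reach 2, 3, 7, 8.
Distance 2: reach 4, 9, 10.
The search is exhausted without reaching 1; it lies in a different component.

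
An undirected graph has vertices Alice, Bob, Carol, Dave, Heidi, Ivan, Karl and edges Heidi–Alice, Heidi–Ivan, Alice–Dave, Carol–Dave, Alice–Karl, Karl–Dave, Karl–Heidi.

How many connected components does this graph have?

2

From Alice: component {Alice, Carol, Dave, Heidi, Ivan, Karl}.
From Bob: component {Bob}.
That's 2 components.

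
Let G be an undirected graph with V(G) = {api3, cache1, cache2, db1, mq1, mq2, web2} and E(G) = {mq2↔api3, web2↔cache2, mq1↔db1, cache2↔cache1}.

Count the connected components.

3

From api3: component {api3, mq2}.
From cache1: component {cache1, cache2, web2}.
From db1: component {db1, mq1}.
That's 3 components.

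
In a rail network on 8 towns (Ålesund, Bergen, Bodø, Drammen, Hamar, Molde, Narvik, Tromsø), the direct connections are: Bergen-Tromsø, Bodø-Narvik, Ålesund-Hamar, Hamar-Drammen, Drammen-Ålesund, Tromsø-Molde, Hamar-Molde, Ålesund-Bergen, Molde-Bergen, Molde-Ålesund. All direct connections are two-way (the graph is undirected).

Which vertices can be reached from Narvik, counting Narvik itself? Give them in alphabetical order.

Start at Narvik.
Its neighbours: Bodø.
Nothing further is reachable.

Bodø, Narvik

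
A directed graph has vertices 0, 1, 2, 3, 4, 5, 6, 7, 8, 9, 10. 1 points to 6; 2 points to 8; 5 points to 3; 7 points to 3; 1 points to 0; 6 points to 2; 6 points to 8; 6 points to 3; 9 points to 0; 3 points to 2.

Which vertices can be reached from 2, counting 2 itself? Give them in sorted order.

2, 8

Start at 2.
Its neighbours: 8.
Nothing further is reachable.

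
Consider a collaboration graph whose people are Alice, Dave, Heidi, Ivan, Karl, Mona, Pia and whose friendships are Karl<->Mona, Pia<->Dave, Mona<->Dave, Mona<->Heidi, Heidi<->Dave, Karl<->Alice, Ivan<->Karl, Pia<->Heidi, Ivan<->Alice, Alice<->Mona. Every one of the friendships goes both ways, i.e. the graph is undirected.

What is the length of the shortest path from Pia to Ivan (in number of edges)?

4

Distance 0: Pia.
Distance 1: Dave, Heidi.
Distance 2: Mona.
Distance 3: Alice, Karl.
Distance 4: Ivan — contains Ivan.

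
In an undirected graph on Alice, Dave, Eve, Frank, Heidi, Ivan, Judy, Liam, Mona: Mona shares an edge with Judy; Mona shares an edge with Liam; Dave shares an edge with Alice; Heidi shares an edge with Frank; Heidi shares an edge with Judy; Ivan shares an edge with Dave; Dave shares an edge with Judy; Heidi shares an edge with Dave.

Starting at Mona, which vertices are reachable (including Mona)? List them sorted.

Alice, Dave, Frank, Heidi, Ivan, Judy, Liam, Mona

Start at Mona.
Its neighbours: Judy, Liam.
Then their neighbours: Dave, Heidi.
Then next layer: Alice, Frank, Ivan.
Nothing further is reachable.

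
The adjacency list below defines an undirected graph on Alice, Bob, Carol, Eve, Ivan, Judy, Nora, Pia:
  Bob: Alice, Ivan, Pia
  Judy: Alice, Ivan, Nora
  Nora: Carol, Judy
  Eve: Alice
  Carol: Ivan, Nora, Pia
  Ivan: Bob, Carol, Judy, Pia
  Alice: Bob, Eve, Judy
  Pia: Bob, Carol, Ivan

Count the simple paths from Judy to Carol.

Judy–Alice–Bob–Ivan–Carol
Judy–Alice–Bob–Ivan–Pia–Carol
Judy–Alice–Bob–Pia–Carol
Judy–Alice–Bob–Pia–Ivan–Carol
Judy–Ivan–Bob–Pia–Carol
Judy–Ivan–Carol
Judy–Ivan–Pia–Carol
Judy–Nora–Carol

8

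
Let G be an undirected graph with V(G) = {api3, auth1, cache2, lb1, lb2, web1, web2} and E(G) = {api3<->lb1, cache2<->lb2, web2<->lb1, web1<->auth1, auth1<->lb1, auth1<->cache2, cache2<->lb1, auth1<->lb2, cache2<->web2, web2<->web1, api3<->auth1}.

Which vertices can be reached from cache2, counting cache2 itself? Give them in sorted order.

api3, auth1, cache2, lb1, lb2, web1, web2

Start at cache2.
Its neighbours: auth1, lb1, lb2, web2.
Then their neighbours: api3, web1.
Every vertex is now reached.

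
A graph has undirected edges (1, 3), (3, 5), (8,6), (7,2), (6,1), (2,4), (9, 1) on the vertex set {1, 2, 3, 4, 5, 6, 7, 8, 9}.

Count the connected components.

From 1: component {1, 3, 5, 6, 8, 9}.
From 2: component {2, 4, 7}.
That's 2 components.

2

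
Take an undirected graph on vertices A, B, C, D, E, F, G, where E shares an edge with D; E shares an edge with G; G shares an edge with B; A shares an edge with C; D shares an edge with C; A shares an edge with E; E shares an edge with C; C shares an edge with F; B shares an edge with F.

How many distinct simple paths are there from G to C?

G–B–F–C
G–E–A–C
G–E–C
G–E–D–C

4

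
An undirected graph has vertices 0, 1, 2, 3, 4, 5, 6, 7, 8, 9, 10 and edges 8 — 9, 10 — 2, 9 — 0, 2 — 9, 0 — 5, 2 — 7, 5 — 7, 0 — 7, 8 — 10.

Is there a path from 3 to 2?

No

3 has no edges, so nothing is reachable from it.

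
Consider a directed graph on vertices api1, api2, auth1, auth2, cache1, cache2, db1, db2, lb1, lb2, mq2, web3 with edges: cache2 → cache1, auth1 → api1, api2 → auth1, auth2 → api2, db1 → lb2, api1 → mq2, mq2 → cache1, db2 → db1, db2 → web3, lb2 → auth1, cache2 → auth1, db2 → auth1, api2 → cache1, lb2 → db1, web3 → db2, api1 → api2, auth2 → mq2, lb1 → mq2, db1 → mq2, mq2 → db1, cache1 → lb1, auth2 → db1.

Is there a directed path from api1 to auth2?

No

Explore from api1.
Distance 1: reach api2, mq2.
Distance 2: reach auth1, cache1, db1.
Distance 3: reach lb1, lb2.
The search from api1 is exhausted; no directed path reaches auth2.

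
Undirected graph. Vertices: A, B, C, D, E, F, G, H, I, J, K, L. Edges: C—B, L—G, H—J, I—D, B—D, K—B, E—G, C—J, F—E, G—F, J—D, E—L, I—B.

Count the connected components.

3

From A: component {A}.
From B: component {B, C, D, H, I, J, K}.
From E: component {E, F, G, L}.
That's 3 components.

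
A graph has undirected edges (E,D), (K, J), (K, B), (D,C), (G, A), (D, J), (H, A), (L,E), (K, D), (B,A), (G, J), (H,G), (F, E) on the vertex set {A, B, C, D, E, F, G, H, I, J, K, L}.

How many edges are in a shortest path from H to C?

4

Distance 0: H.
Distance 1: A, G.
Distance 2: B, J.
Distance 3: D, K.
Distance 4: C, E — contains C.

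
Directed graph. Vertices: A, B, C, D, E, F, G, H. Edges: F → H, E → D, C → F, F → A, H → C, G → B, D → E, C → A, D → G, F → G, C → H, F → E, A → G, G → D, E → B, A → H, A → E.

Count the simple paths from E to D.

1

E→D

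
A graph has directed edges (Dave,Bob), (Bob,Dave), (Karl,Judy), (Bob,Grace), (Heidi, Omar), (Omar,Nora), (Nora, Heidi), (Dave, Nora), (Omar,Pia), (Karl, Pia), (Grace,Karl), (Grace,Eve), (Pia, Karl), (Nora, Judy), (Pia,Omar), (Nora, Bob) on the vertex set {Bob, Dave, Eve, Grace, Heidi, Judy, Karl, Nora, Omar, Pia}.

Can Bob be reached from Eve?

No

Eve has no outgoing edges, so nothing is reachable from it.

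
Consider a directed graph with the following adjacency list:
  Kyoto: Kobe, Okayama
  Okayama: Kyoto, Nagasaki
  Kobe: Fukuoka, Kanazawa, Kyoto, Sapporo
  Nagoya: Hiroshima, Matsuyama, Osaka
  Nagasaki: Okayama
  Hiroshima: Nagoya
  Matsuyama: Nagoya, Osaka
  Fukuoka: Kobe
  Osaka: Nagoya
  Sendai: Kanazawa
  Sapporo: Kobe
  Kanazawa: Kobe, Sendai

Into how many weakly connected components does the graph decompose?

2

From Fukuoka: component {Fukuoka, Kanazawa, Kobe, Kyoto, Nagasaki, Okayama, Sapporo, Sendai}.
From Hiroshima: component {Hiroshima, Matsuyama, Nagoya, Osaka}.
That's 2 components.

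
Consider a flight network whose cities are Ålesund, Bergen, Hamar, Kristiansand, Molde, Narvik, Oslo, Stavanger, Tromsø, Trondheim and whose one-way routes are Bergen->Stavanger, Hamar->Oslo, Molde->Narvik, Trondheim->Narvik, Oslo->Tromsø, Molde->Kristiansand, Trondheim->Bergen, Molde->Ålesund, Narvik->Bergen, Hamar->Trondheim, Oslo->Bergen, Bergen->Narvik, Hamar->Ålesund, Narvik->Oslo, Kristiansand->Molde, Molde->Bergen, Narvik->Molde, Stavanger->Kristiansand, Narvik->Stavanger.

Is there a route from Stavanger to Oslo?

Yes

Explore from Stavanger.
Distance 1: reach Kristiansand.
Distance 2: reach Molde.
Distance 3: reach Ålesund, Bergen, Narvik.
Distance 4: reach Oslo.
Found Oslo.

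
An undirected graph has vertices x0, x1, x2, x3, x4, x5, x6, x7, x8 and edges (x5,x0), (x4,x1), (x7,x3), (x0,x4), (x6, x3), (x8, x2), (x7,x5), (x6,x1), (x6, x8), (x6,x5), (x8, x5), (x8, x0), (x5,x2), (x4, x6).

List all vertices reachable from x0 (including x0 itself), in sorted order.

x0, x1, x2, x3, x4, x5, x6, x7, x8

Start at x0.
Its neighbours: x4, x5, x8.
Then their neighbours: x1, x2, x6, x7.
Then next layer: x3.
Every vertex is now reached.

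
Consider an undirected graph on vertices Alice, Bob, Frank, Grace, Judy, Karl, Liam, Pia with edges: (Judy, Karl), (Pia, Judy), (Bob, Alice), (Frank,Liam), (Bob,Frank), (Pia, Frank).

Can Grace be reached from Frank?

Explore from Frank.
Distance 1: reach Bob, Liam, Pia.
Distance 2: reach Alice, Judy.
Distance 3: reach Karl.
The search is exhausted without reaching Grace; it lies in a different component.

No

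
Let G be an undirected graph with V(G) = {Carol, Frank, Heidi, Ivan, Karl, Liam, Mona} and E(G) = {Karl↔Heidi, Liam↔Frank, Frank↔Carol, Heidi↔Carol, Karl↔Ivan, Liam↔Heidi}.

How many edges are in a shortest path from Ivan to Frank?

4

Distance 0: Ivan.
Distance 1: Karl.
Distance 2: Heidi.
Distance 3: Carol, Liam.
Distance 4: Frank — contains Frank.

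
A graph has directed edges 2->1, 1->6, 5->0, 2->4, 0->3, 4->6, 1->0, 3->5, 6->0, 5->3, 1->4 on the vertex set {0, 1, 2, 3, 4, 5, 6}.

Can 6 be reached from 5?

No

Explore from 5.
Distance 1: reach 0, 3.
The search from 5 is exhausted; no directed path reaches 6.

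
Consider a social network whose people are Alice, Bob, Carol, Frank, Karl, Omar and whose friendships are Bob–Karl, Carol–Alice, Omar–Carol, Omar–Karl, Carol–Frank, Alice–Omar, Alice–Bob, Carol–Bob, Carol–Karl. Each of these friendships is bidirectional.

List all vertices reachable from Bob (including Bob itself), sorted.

Start at Bob.
Its neighbours: Alice, Carol, Karl.
Then their neighbours: Frank, Omar.
Every vertex is now reached.

Alice, Bob, Carol, Frank, Karl, Omar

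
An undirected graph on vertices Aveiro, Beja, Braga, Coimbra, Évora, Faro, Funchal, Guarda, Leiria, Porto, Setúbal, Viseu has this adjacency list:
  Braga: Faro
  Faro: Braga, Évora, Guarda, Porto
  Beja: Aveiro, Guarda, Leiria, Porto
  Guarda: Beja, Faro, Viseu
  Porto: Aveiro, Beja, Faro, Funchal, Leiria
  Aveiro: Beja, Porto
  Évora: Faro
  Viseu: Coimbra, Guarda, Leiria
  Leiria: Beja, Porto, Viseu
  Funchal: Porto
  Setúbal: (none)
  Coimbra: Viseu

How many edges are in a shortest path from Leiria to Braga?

Distance 0: Leiria.
Distance 1: Beja, Porto, Viseu.
Distance 2: Aveiro, Coimbra, Faro, Funchal, Guarda.
Distance 3: Braga, Évora — contains Braga.

3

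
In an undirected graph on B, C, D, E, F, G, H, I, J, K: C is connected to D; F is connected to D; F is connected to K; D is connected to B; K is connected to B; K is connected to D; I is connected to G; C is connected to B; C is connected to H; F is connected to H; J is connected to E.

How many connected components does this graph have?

From B: component {B, C, D, F, H, K}.
From E: component {E, J}.
From G: component {G, I}.
That's 3 components.

3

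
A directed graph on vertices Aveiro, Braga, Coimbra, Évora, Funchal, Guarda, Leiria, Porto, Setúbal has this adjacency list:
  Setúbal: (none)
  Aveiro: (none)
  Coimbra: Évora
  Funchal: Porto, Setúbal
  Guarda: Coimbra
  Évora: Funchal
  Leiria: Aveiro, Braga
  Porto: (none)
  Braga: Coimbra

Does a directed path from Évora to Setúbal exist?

Explore from Évora.
Distance 1: reach Funchal.
Distance 2: reach Porto, Setúbal.
Found Setúbal.

Yes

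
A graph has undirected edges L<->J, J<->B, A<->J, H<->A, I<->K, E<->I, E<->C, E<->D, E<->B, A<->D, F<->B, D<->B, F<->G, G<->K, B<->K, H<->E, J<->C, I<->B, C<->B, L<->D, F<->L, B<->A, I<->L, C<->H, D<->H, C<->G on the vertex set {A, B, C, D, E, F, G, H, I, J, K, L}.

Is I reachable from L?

Yes

Explore from L.
Distance 1: reach D, F, I, J.
Found I.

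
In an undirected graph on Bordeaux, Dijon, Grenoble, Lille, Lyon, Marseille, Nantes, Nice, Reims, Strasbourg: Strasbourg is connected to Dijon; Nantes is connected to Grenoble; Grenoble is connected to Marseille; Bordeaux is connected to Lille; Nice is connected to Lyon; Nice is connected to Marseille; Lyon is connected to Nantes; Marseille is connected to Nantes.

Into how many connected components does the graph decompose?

From Bordeaux: component {Bordeaux, Lille}.
From Dijon: component {Dijon, Strasbourg}.
From Grenoble: component {Grenoble, Lyon, Marseille, Nantes, Nice}.
From Reims: component {Reims}.
That's 4 components.

4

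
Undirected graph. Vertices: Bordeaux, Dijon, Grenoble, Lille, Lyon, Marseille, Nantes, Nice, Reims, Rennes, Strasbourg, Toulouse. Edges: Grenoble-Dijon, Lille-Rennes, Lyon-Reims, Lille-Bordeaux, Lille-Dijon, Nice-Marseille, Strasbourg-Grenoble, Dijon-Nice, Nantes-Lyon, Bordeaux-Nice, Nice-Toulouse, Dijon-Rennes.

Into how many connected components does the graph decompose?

From Bordeaux: component {Bordeaux, Dijon, Grenoble, Lille, Marseille, Nice, Rennes, Strasbourg, Toulouse}.
From Lyon: component {Lyon, Nantes, Reims}.
That's 2 components.

2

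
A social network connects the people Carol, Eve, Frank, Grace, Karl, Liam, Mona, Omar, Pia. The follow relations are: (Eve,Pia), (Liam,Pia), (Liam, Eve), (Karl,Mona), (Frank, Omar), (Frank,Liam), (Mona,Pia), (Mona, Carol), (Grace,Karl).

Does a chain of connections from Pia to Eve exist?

No

Pia has no outgoing edges, so nothing is reachable from it.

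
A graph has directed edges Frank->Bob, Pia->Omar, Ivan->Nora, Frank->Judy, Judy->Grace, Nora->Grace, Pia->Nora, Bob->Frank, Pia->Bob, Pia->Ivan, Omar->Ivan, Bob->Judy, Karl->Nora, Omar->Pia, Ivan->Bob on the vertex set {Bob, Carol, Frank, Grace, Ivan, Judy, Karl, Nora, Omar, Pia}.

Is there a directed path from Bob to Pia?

Explore from Bob.
Distance 1: reach Frank, Judy.
Distance 2: reach Grace.
The search from Bob is exhausted; no directed path reaches Pia.

No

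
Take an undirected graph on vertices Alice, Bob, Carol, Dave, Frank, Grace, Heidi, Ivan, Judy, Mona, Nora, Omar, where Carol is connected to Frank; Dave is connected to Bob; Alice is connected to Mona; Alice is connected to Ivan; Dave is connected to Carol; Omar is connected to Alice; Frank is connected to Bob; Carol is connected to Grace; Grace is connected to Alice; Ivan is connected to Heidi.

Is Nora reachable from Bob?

No

Explore from Bob.
Distance 1: reach Dave, Frank.
Distance 2: reach Carol.
Distance 3: reach Grace.
Distance 4: reach Alice.
Distance 5: reach Ivan, Mona, Omar.
Distance 6: reach Heidi.
The search is exhausted without reaching Nora; it lies in a different component.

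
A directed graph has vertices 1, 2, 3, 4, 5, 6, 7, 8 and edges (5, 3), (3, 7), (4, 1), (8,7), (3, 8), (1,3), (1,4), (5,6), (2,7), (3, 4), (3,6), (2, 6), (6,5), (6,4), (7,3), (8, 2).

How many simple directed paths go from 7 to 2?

1

7→3→8→2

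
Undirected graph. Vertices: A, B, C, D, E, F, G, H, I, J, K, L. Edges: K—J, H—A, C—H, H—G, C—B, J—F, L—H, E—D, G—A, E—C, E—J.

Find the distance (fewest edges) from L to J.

4

Distance 0: L.
Distance 1: H.
Distance 2: A, C, G.
Distance 3: B, E.
Distance 4: D, J — contains J.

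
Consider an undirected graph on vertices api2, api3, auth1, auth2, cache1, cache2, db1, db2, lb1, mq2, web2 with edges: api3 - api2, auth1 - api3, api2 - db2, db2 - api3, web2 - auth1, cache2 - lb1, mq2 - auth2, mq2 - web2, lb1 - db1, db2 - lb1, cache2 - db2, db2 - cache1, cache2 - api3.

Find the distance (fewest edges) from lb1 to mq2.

Distance 0: lb1.
Distance 1: cache2, db1, db2.
Distance 2: api2, api3, cache1.
Distance 3: auth1.
Distance 4: web2.
Distance 5: mq2 — contains mq2.

5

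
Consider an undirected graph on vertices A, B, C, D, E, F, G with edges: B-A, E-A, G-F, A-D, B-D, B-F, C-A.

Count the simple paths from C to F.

2

C–A–B–F
C–A–D–B–F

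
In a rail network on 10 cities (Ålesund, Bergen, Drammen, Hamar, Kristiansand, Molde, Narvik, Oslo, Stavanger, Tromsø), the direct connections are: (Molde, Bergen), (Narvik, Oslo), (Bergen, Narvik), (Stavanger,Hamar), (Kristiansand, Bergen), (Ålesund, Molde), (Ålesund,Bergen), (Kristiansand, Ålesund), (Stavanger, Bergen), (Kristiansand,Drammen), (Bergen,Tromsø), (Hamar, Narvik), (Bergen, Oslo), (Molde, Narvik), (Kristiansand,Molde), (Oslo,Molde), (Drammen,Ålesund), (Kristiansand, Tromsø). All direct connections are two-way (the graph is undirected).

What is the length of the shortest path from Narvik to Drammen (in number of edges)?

3

Distance 0: Narvik.
Distance 1: Bergen, Hamar, Molde, Oslo.
Distance 2: Ålesund, Kristiansand, Stavanger, Tromsø.
Distance 3: Drammen — contains Drammen.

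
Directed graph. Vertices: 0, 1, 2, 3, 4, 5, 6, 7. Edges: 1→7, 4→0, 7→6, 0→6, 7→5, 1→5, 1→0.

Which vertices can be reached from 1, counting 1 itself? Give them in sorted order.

0, 1, 5, 6, 7

Start at 1.
Its neighbours: 0, 5, 7.
Then their neighbours: 6.
Nothing further is reachable.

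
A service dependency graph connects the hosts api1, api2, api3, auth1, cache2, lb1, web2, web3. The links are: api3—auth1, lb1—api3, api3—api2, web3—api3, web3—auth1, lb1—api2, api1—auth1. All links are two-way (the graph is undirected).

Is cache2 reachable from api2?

No

Explore from api2.
Distance 1: reach api3, lb1.
Distance 2: reach auth1, web3.
Distance 3: reach api1.
The search is exhausted without reaching cache2; it lies in a different component.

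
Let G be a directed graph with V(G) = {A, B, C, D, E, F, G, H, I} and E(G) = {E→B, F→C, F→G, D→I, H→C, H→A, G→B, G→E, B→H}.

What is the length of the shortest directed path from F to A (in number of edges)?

Distance 0: F.
Distance 1: C, G.
Distance 2: B, E.
Distance 3: H.
Distance 4: A — contains A.

4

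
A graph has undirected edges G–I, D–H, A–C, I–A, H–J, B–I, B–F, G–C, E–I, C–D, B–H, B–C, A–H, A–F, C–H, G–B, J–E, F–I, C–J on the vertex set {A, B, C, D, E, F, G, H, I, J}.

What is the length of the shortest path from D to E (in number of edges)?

Distance 0: D.
Distance 1: C, H.
Distance 2: A, B, G, J.
Distance 3: E, F, I — contains E.

3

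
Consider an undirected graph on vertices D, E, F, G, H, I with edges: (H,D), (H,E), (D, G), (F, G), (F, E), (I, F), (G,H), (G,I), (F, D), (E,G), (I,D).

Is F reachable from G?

Explore from G.
Distance 1: reach D, E, F, H, I.
Found F.

Yes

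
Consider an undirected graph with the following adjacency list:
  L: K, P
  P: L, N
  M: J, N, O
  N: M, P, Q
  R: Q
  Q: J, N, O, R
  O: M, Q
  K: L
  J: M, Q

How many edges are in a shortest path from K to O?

Distance 0: K.
Distance 1: L.
Distance 2: P.
Distance 3: N.
Distance 4: M, Q.
Distance 5: J, O, R — contains O.

5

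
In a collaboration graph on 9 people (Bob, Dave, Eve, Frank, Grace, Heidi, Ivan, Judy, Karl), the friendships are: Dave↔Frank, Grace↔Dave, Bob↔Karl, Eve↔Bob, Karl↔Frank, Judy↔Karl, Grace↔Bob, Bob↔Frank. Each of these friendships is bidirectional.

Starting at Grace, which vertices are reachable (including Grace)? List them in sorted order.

Bob, Dave, Eve, Frank, Grace, Judy, Karl

Start at Grace.
Its neighbours: Bob, Dave.
Then their neighbours: Eve, Frank, Karl.
Then next layer: Judy.
Nothing further is reachable.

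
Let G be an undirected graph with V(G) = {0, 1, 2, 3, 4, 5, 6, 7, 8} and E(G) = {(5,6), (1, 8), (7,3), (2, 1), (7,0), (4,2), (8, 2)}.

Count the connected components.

From 0: component {0, 3, 7}.
From 1: component {1, 2, 4, 8}.
From 5: component {5, 6}.
That's 3 components.

3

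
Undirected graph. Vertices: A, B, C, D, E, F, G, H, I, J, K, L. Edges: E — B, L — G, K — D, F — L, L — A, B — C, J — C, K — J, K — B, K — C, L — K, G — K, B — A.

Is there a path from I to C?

No

I has no edges, so nothing is reachable from it.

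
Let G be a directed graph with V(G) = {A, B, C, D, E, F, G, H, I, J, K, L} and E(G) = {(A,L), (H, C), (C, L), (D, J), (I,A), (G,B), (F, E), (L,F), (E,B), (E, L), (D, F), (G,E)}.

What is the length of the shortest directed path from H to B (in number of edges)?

5

Distance 0: H.
Distance 1: C.
Distance 2: L.
Distance 3: F.
Distance 4: E.
Distance 5: B — contains B.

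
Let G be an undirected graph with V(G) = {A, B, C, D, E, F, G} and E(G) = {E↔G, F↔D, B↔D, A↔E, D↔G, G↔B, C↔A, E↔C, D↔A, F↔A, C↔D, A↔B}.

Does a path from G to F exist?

Explore from G.
Distance 1: reach B, D, E.
Distance 2: reach A, C, F.
Found F.

Yes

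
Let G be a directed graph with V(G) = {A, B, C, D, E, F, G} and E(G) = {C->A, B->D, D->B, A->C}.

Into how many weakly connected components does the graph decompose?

From A: component {A, C}.
From B: component {B, D}.
From E: component {E}.
From F: component {F}.
From G: component {G}.
That's 5 components.

5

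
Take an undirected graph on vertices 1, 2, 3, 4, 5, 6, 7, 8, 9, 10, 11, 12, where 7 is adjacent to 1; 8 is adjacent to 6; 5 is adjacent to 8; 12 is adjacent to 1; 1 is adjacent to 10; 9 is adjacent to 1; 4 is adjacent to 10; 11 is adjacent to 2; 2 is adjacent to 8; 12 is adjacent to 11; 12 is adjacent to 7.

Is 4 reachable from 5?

Explore from 5.
Distance 1: reach 8.
Distance 2: reach 2, 6.
Distance 3: reach 11.
Distance 4: reach 12.
Distance 5: reach 1, 7.
Distance 6: reach 9, 10.
Distance 7: reach 4.
Found 4.

Yes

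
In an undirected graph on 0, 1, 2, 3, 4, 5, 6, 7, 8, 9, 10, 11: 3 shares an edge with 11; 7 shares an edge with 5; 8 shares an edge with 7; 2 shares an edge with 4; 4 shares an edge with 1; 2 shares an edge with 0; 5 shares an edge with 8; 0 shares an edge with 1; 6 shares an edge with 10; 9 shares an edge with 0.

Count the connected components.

4

From 0: component {0, 1, 2, 4, 9}.
From 3: component {3, 11}.
From 5: component {5, 7, 8}.
From 6: component {6, 10}.
That's 4 components.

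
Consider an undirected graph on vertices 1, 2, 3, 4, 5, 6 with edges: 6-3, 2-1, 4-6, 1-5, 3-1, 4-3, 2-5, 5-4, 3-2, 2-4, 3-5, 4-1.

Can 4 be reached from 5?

Explore from 5.
Distance 1: reach 1, 2, 3, 4.
Found 4.

Yes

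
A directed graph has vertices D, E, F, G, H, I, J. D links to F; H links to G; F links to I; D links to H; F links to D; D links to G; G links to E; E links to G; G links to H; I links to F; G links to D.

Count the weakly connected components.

2

From D: component {D, E, F, G, H, I}.
From J: component {J}.
That's 2 components.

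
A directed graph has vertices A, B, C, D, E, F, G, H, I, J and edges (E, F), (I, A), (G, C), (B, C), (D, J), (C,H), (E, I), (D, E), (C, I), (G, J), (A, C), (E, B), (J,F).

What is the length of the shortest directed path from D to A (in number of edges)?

Distance 0: D.
Distance 1: E, J.
Distance 2: B, F, I.
Distance 3: A, C — contains A.

3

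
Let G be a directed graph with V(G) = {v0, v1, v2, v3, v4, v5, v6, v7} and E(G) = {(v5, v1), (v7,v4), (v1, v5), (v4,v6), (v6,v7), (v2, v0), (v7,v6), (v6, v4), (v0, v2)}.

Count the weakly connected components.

From v0: component {v0, v2}.
From v1: component {v1, v5}.
From v3: component {v3}.
From v4: component {v4, v6, v7}.
That's 4 components.

4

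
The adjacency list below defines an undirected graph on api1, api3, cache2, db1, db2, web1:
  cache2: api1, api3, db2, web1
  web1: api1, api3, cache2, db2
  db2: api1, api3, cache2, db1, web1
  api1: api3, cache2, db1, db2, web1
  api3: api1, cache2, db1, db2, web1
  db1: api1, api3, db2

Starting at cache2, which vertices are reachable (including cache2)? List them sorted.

Start at cache2.
Its neighbours: api1, api3, db2, web1.
Then their neighbours: db1.
Every vertex is now reached.

api1, api3, cache2, db1, db2, web1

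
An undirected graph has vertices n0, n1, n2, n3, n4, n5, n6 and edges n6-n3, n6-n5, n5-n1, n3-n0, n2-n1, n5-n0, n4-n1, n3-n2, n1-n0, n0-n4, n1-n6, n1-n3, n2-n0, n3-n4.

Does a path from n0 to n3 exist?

Explore from n0.
Distance 1: reach n1, n2, n3, n4, n5.
Found n3.

Yes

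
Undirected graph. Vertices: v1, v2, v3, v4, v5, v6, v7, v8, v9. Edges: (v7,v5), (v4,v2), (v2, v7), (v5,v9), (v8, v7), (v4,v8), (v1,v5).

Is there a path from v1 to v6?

No

Explore from v1.
Distance 1: reach v5.
Distance 2: reach v7, v9.
Distance 3: reach v2, v8.
Distance 4: reach v4.
The search is exhausted without reaching v6; it lies in a different component.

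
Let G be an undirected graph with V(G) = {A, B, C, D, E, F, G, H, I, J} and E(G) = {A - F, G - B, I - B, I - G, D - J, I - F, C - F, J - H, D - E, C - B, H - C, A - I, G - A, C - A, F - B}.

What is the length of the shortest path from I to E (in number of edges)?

6

Distance 0: I.
Distance 1: A, B, F, G.
Distance 2: C.
Distance 3: H.
Distance 4: J.
Distance 5: D.
Distance 6: E — contains E.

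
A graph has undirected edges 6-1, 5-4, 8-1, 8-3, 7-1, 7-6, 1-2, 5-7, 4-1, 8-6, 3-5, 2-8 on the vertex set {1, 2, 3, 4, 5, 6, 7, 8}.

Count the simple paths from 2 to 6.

15

2–1–4–5–3–8–6
2–1–4–5–7–6
2–1–6
2–1–7–5–3–8–6
2–1–7–6
2–1–8–3–5–7–6
2–1–8–6
2–8–1–4–5–7–6
2–8–1–6
2–8–1–7–6
2–8–3–5–4–1–6
2–8–3–5–4–1–7–6
2–8–3–5–7–1–6
2–8–3–5–7–6
2–8–6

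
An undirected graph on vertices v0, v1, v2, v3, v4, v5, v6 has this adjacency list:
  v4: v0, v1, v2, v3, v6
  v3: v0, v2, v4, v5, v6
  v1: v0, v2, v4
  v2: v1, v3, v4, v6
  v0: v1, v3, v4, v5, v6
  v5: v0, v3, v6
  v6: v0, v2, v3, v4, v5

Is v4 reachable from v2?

Explore from v2.
Distance 1: reach v1, v3, v4, v6.
Found v4.

Yes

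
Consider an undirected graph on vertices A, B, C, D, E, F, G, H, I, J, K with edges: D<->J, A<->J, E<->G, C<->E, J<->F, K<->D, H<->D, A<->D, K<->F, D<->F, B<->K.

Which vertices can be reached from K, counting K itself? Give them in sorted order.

A, B, D, F, H, J, K

Start at K.
Its neighbours: B, D, F.
Then their neighbours: A, H, J.
Nothing further is reachable.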